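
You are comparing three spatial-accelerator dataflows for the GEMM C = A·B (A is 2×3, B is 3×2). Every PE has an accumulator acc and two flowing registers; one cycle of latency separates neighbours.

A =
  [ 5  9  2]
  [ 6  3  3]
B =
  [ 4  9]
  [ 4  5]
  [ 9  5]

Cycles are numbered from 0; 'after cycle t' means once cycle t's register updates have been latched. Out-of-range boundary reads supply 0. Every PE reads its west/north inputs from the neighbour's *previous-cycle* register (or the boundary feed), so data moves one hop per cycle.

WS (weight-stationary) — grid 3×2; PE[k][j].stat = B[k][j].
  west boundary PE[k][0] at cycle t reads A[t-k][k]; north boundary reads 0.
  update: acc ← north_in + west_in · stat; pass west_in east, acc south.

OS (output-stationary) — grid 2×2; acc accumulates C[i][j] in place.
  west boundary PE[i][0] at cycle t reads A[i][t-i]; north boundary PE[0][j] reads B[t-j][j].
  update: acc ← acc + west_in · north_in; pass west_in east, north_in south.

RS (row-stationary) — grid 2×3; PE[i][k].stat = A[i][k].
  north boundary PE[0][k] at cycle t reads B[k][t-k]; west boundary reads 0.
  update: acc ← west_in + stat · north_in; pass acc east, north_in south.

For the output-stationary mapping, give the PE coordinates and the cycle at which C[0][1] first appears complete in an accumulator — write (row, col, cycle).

(row, col, cycle) = (0, 1, 3)

OS — PE[0][1] is where C[0][1] collects:
  0: (0,1).acc=0  regs=<0,0>
  1: (0,1).acc=45  regs=<5,9>
  2: (0,1).acc=90  regs=<9,5>
  3: (0,1).acc=100  regs=<2,5>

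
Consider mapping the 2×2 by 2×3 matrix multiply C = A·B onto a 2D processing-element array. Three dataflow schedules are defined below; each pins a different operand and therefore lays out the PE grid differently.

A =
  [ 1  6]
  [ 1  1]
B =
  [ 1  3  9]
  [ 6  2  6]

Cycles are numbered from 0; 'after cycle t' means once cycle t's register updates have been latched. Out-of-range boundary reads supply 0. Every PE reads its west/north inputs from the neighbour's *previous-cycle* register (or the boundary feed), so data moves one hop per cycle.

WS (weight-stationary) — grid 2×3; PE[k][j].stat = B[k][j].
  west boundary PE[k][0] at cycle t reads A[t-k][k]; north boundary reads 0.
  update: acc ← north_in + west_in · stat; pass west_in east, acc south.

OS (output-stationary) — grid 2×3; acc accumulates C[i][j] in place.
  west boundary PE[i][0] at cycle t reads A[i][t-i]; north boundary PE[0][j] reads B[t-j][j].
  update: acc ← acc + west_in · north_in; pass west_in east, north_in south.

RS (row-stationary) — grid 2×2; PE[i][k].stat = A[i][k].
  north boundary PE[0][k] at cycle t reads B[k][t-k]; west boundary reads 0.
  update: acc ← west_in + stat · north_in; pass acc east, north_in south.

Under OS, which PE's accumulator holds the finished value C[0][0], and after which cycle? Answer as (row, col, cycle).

(row, col, cycle) = (0, 0, 1)

Under OS, C[0][0] lands at PE[0][0]:
  after 0 — PE[0][0] acc=1, pass-E 1, pass-S 1
  after 1 — PE[0][0] acc=37, pass-E 6, pass-S 6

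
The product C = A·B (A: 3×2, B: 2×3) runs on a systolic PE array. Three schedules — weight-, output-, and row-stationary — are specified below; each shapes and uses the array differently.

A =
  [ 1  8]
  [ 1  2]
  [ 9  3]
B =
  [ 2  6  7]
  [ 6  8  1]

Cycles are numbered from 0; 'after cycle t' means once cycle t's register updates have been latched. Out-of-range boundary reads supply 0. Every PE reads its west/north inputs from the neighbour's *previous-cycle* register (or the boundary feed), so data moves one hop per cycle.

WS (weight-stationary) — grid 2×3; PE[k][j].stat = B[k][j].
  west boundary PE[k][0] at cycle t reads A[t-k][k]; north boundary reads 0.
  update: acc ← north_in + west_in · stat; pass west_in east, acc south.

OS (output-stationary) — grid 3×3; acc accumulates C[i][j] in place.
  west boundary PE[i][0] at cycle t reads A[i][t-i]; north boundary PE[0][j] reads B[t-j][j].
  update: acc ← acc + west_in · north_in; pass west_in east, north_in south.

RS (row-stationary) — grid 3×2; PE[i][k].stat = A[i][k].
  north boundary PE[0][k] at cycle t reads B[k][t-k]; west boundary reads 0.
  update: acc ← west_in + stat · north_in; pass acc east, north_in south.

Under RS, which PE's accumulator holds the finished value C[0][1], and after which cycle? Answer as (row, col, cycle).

Under RS, C[0][1] lands at PE[0][1]:
  [0] (0,1) acc=0 (h:0 v:0)
  [1] (0,1) acc=50 (h:50 v:6)
  [2] (0,1) acc=70 (h:70 v:8)

(row, col, cycle) = (0, 1, 2)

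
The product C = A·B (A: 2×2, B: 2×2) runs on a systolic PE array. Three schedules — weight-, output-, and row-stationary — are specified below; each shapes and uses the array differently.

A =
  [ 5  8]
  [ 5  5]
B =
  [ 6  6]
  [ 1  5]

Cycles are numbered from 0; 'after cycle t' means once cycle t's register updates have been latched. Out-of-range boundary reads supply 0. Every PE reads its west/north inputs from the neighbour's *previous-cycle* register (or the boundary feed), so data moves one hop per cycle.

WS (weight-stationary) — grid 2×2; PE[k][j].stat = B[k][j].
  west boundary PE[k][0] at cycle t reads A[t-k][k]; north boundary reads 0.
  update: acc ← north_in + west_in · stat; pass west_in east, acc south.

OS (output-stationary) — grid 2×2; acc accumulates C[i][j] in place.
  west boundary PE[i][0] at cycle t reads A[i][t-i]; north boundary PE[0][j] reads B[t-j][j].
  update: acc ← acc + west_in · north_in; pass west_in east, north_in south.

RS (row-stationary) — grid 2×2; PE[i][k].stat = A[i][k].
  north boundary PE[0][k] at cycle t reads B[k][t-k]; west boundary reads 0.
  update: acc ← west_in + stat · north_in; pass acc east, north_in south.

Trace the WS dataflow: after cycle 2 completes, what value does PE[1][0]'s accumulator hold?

Tracing WS — 2×2 array, target PE[1][0]:
  t=0 PE[0][0]: acc=30 h=5 v=30
  t=0 PE[1][0]: acc=0 h=0 v=0
  t=1 PE[0][0]: acc=30 h=5 v=30
  t=1 PE[1][0]: acc=38 h=8 v=38
  t=2 PE[0][0]: acc=0 h=0 v=0
  t=2 PE[1][0]: acc=35 h=5 v=35

PE[1][0].acc = 35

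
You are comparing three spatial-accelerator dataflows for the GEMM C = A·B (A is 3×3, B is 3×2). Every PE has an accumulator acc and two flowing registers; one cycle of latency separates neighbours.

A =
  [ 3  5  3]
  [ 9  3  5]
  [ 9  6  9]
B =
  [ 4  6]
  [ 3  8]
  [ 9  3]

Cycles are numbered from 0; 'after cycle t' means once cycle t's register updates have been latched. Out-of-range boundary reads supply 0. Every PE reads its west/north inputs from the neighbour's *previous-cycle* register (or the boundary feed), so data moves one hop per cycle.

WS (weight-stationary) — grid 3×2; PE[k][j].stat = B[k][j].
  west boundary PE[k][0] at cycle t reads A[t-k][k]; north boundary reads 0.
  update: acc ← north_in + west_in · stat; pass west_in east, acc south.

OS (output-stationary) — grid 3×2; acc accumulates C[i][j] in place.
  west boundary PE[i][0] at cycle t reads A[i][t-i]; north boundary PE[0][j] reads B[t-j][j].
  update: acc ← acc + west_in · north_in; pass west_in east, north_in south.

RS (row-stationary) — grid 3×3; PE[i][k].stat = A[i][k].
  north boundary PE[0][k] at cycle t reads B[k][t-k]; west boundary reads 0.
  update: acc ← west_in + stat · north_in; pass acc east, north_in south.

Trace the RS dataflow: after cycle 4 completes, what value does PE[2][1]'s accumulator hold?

PE[2][1].acc = 102

RS (3×3). Following PE[2][1] plus its west/north inputs:
  t=0 PE[1][1]: acc=0 h=0 v=0
  t=0 PE[2][0]: acc=0 h=0 v=0
  t=0 PE[2][1]: acc=0 h=0 v=0
  t=1 PE[1][1]: acc=0 h=0 v=0
  t=1 PE[2][0]: acc=0 h=0 v=0
  t=1 PE[2][1]: acc=0 h=0 v=0
  t=2 PE[1][1]: acc=45 h=45 v=3
  t=2 PE[2][0]: acc=36 h=36 v=4
  t=2 PE[2][1]: acc=0 h=0 v=0
  t=3 PE[1][1]: acc=78 h=78 v=8
  t=3 PE[2][0]: acc=54 h=54 v=6
  t=3 PE[2][1]: acc=54 h=54 v=3
  t=4 PE[1][1]: acc=0 h=0 v=0
  t=4 PE[2][0]: acc=0 h=0 v=0
  t=4 PE[2][1]: acc=102 h=102 v=8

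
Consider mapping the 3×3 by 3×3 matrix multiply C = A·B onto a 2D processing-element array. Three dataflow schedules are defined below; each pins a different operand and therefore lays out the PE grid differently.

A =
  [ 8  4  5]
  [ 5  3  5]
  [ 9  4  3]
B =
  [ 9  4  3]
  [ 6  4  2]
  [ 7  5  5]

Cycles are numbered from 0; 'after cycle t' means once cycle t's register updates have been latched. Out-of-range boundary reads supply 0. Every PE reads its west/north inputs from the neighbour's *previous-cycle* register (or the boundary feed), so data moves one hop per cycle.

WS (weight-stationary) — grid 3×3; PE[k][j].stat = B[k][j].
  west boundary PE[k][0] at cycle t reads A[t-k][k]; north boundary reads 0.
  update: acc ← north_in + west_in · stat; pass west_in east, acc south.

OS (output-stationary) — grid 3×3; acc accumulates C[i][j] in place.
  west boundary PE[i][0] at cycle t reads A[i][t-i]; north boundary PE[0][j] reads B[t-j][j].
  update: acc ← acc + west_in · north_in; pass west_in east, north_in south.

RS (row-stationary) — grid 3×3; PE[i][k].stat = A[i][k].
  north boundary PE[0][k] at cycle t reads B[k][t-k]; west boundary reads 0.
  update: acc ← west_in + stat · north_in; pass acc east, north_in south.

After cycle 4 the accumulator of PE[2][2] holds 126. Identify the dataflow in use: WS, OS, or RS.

dataflow = RS

WS [3×3] PE[2][2] across cycles:
  c0 r2c2: 0 / 0 / 0
  c1 r2c2: 0 / 0 / 0
  c2 r2c2: 0 / 0 / 0
  c3 r2c2: 0 / 0 / 0
  c4 r2c2: 57 / 5 / 57
OS [3×3] PE[2][2] across cycles:
  c0 r2c2: 0 / 0 / 0
  c1 r2c2: 0 / 0 / 0
  c2 r2c2: 0 / 0 / 0
  c3 r2c2: 0 / 0 / 0
  c4 r2c2: 27 / 9 / 3
RS [3×3] PE[2][2] across cycles:
  c0 r2c2: 0 / 0 / 0
  c1 r2c2: 0 / 0 / 0
  c2 r2c2: 0 / 0 / 0
  c3 r2c2: 0 / 0 / 0
  c4 r2c2: 126 / 126 / 7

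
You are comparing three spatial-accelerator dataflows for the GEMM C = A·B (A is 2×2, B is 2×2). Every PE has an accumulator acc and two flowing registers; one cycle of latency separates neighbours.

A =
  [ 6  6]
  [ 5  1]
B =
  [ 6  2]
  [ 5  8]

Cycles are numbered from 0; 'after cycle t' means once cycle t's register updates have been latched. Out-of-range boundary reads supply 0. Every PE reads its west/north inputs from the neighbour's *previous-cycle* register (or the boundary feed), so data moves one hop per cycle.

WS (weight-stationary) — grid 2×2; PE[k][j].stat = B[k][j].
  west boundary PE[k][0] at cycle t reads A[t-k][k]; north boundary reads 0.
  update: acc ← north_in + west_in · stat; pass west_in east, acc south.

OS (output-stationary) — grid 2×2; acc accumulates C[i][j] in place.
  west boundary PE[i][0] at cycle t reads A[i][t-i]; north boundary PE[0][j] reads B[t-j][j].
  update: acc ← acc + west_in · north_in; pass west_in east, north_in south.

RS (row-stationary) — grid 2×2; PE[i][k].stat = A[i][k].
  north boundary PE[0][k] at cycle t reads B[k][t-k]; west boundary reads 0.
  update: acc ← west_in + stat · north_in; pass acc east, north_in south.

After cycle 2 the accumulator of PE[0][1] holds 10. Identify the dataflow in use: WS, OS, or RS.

dataflow = WS

— WS: 2×2; PE[0][1] trace:
  t=0 PE[0][1]: acc=0 h=0 v=0
  t=1 PE[0][1]: acc=12 h=6 v=12
  t=2 PE[0][1]: acc=10 h=5 v=10
— OS: 2×2; PE[0][1] trace:
  t=0 PE[0][1]: acc=0 h=0 v=0
  t=1 PE[0][1]: acc=12 h=6 v=2
  t=2 PE[0][1]: acc=60 h=6 v=8
— RS: 2×2; PE[0][1] trace:
  t=0 PE[0][1]: acc=0 h=0 v=0
  t=1 PE[0][1]: acc=66 h=66 v=5
  t=2 PE[0][1]: acc=60 h=60 v=8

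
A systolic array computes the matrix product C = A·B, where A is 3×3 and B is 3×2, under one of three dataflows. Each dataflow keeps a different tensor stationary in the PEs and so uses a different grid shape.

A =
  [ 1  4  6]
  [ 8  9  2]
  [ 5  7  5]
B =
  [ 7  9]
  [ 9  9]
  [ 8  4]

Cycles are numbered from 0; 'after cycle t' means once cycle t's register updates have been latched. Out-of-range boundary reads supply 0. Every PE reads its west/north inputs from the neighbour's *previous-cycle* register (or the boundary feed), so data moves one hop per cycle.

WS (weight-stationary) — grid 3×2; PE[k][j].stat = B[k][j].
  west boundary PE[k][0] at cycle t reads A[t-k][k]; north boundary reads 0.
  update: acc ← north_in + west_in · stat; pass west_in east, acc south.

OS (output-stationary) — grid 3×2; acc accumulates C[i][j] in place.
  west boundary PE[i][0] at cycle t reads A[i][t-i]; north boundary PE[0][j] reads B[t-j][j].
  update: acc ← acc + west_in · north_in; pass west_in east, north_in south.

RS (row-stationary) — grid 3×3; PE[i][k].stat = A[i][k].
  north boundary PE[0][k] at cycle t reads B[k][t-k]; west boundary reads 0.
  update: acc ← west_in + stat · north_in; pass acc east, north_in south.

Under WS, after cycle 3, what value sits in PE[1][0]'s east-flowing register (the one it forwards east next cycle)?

register = 7

Tracing WS — 3×2 array, target PE[1][0]:
  c0 r0c0: 7 / 1 / 7
  c0 r1c0: 0 / 0 / 0
  c1 r0c0: 56 / 8 / 56
  c1 r1c0: 43 / 4 / 43
  c2 r0c0: 35 / 5 / 35
  c2 r1c0: 137 / 9 / 137
  c3 r0c0: 0 / 0 / 0
  c3 r1c0: 98 / 7 / 98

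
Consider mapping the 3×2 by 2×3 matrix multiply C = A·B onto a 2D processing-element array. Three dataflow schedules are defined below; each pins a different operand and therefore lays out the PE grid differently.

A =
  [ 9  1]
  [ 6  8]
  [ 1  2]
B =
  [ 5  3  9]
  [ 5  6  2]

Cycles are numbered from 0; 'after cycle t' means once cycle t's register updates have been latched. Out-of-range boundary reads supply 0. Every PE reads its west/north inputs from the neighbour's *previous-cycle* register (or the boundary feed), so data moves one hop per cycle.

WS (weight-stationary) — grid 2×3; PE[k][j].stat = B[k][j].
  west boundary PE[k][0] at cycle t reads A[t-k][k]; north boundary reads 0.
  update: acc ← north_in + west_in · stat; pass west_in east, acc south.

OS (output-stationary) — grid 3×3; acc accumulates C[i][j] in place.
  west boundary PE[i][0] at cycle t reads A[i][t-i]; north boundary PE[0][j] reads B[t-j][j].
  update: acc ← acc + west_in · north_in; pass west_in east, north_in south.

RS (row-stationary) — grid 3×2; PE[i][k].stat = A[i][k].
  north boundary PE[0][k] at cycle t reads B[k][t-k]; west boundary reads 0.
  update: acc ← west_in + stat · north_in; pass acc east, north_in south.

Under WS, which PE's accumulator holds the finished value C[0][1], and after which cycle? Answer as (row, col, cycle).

WS — PE[1][1] is where C[0][1] collects:
  0: (1,1).acc=0  regs=<0,0>
  1: (1,1).acc=0  regs=<0,0>
  2: (1,1).acc=33  regs=<1,33>

(row, col, cycle) = (1, 1, 2)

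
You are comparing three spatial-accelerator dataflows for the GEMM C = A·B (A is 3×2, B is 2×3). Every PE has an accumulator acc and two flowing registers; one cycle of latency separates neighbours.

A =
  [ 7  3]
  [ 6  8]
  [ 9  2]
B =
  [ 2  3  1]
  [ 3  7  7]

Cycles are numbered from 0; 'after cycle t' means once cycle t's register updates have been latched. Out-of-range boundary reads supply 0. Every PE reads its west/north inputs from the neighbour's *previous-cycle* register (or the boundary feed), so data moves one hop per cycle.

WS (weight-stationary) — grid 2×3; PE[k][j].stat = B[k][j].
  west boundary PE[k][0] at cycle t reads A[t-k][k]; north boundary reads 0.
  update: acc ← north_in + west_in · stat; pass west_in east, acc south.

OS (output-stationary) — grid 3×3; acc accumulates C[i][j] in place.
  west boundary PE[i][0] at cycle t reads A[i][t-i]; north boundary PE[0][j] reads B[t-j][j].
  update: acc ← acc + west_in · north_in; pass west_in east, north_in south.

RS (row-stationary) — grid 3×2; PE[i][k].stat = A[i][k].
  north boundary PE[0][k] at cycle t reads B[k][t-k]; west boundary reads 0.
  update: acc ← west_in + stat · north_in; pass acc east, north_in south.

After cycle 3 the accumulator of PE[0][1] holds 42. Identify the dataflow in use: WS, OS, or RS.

— WS: 2×3; PE[0][1] trace:
  @0  [0,1]  acc 0  |  →0  ↓0
  @1  [0,1]  acc 21  |  →7  ↓21
  @2  [0,1]  acc 18  |  →6  ↓18
  @3  [0,1]  acc 27  |  →9  ↓27
— OS: 3×3; PE[0][1] trace:
  @0  [0,1]  acc 0  |  →0  ↓0
  @1  [0,1]  acc 21  |  →7  ↓3
  @2  [0,1]  acc 42  |  →3  ↓7
  @3  [0,1]  acc 42  |  →0  ↓0
— RS: 3×2; PE[0][1] trace:
  @0  [0,1]  acc 0  |  →0  ↓0
  @1  [0,1]  acc 23  |  →23  ↓3
  @2  [0,1]  acc 42  |  →42  ↓7
  @3  [0,1]  acc 28  |  →28  ↓7

dataflow = OS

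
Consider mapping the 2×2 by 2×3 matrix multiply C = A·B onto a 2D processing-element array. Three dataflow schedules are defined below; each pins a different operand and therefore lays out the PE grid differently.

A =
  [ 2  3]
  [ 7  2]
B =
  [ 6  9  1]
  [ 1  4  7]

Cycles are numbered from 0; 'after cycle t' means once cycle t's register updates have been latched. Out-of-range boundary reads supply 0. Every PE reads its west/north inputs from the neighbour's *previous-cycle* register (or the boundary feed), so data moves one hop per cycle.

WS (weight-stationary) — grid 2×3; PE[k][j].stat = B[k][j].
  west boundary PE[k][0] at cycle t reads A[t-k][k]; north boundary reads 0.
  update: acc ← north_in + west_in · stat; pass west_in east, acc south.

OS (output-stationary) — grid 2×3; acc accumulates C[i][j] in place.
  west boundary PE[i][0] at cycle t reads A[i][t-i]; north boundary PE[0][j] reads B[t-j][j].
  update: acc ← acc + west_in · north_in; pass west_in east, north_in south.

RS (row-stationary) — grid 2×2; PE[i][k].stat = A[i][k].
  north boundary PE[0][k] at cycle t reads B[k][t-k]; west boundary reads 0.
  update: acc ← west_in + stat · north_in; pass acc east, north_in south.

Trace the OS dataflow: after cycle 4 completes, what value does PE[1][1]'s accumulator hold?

OS 2×3: PE[1][1] cycle-by-cycle (with neighbour feeds):
  after 0 — PE[0][1] acc=0, pass-E 0, pass-S 0
  after 0 — PE[1][0] acc=0, pass-E 0, pass-S 0
  after 0 — PE[1][1] acc=0, pass-E 0, pass-S 0
  after 1 — PE[0][1] acc=18, pass-E 2, pass-S 9
  after 1 — PE[1][0] acc=42, pass-E 7, pass-S 6
  after 1 — PE[1][1] acc=0, pass-E 0, pass-S 0
  after 2 — PE[0][1] acc=30, pass-E 3, pass-S 4
  after 2 — PE[1][0] acc=44, pass-E 2, pass-S 1
  after 2 — PE[1][1] acc=63, pass-E 7, pass-S 9
  after 3 — PE[0][1] acc=30, pass-E 0, pass-S 0
  after 3 — PE[1][0] acc=44, pass-E 0, pass-S 0
  after 3 — PE[1][1] acc=71, pass-E 2, pass-S 4
  after 4 — PE[0][1] acc=30, pass-E 0, pass-S 0
  after 4 — PE[1][0] acc=44, pass-E 0, pass-S 0
  after 4 — PE[1][1] acc=71, pass-E 0, pass-S 0

PE[1][1].acc = 71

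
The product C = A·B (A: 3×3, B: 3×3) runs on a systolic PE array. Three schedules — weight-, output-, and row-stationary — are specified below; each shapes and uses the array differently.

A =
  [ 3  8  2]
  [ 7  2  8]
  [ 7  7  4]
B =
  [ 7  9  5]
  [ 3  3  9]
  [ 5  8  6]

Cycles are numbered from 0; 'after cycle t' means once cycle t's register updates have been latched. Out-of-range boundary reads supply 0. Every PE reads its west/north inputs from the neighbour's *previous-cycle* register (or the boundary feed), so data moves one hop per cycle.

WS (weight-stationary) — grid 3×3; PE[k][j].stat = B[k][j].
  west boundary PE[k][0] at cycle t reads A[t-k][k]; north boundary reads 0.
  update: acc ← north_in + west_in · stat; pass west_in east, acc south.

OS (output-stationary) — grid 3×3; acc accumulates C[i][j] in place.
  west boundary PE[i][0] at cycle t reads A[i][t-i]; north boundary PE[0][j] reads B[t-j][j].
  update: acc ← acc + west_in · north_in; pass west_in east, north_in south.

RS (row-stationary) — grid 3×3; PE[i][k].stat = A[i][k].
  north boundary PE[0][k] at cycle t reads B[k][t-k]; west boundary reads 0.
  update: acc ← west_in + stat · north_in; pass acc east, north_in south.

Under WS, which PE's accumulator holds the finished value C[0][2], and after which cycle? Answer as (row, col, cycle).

(row, col, cycle) = (2, 2, 4)

WS — PE[2][2] is where C[0][2] collects:
  cycle 0: PE[2][2] → acc 0, east 0, south 0
  cycle 1: PE[2][2] → acc 0, east 0, south 0
  cycle 2: PE[2][2] → acc 0, east 0, south 0
  cycle 3: PE[2][2] → acc 0, east 0, south 0
  cycle 4: PE[2][2] → acc 99, east 2, south 99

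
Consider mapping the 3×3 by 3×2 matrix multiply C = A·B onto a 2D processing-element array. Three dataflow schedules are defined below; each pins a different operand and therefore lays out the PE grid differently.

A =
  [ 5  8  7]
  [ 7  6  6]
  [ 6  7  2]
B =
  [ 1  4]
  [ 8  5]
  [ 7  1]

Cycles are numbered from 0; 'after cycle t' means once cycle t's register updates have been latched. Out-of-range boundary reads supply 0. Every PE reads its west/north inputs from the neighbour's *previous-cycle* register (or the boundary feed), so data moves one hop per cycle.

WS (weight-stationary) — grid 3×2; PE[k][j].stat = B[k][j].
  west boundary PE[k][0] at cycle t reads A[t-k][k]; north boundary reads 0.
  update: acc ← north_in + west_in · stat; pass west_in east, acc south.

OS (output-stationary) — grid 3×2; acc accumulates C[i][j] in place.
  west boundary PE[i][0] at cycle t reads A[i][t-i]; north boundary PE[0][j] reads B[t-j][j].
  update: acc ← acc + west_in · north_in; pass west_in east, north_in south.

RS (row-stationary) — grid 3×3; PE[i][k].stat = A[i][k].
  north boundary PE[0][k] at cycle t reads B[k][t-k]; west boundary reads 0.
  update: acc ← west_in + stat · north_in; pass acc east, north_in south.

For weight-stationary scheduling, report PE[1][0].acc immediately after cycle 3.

WS on a 3×2 grid — tracing PE[1][0] and its feeders:
  t=0 PE[0][0]: acc=5 h=5 v=5
  t=0 PE[1][0]: acc=0 h=0 v=0
  t=1 PE[0][0]: acc=7 h=7 v=7
  t=1 PE[1][0]: acc=69 h=8 v=69
  t=2 PE[0][0]: acc=6 h=6 v=6
  t=2 PE[1][0]: acc=55 h=6 v=55
  t=3 PE[0][0]: acc=0 h=0 v=0
  t=3 PE[1][0]: acc=62 h=7 v=62

PE[1][0].acc = 62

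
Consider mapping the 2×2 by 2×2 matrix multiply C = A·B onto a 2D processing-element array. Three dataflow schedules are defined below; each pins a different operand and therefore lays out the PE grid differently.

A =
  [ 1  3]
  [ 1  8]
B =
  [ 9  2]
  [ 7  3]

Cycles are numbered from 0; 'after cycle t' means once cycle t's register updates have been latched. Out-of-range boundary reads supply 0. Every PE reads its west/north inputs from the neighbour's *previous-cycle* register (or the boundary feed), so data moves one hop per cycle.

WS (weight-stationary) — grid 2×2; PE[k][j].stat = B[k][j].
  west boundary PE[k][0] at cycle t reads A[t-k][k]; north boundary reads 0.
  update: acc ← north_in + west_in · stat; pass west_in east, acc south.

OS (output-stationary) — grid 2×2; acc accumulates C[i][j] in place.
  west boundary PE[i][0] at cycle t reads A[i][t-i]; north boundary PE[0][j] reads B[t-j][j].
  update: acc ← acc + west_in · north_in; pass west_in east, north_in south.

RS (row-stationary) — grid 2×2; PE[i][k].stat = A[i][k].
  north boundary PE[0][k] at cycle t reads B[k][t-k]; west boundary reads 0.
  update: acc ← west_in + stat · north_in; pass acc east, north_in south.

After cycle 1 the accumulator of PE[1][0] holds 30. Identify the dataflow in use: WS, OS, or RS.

dataflow = WS

Under WS (2×2), PE[1][0]:
  step 0 · PE1,0: acc=0; fwd→0 fwd↓0
  step 1 · PE1,0: acc=30; fwd→3 fwd↓30
Under OS (2×2), PE[1][0]:
  step 0 · PE1,0: acc=0; fwd→0 fwd↓0
  step 1 · PE1,0: acc=9; fwd→1 fwd↓9
Under RS (2×2), PE[1][0]:
  step 0 · PE1,0: acc=0; fwd→0 fwd↓0
  step 1 · PE1,0: acc=9; fwd→9 fwd↓9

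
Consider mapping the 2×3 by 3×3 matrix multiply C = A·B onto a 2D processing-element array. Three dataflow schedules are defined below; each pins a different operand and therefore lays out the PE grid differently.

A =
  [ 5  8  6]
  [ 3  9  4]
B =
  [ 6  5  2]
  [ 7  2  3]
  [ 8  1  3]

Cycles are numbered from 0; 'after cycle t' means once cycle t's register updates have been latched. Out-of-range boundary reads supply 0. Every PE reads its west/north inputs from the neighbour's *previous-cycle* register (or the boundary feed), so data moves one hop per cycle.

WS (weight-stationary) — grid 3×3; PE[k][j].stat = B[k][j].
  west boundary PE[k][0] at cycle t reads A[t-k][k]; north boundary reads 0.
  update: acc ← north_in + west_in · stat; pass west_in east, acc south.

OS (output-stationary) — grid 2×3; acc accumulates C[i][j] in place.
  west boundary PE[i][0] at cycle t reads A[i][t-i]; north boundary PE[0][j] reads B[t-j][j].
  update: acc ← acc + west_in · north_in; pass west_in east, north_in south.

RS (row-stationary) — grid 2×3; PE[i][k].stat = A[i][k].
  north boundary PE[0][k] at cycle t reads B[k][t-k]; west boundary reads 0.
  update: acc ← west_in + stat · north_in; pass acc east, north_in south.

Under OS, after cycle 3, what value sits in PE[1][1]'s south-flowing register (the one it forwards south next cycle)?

OS 2×3: PE[1][1] cycle-by-cycle (with neighbour feeds):
  [0] (0,1) acc=0 (h:0 v:0)
  [0] (1,0) acc=0 (h:0 v:0)
  [0] (1,1) acc=0 (h:0 v:0)
  [1] (0,1) acc=25 (h:5 v:5)
  [1] (1,0) acc=18 (h:3 v:6)
  [1] (1,1) acc=0 (h:0 v:0)
  [2] (0,1) acc=41 (h:8 v:2)
  [2] (1,0) acc=81 (h:9 v:7)
  [2] (1,1) acc=15 (h:3 v:5)
  [3] (0,1) acc=47 (h:6 v:1)
  [3] (1,0) acc=113 (h:4 v:8)
  [3] (1,1) acc=33 (h:9 v:2)

register = 2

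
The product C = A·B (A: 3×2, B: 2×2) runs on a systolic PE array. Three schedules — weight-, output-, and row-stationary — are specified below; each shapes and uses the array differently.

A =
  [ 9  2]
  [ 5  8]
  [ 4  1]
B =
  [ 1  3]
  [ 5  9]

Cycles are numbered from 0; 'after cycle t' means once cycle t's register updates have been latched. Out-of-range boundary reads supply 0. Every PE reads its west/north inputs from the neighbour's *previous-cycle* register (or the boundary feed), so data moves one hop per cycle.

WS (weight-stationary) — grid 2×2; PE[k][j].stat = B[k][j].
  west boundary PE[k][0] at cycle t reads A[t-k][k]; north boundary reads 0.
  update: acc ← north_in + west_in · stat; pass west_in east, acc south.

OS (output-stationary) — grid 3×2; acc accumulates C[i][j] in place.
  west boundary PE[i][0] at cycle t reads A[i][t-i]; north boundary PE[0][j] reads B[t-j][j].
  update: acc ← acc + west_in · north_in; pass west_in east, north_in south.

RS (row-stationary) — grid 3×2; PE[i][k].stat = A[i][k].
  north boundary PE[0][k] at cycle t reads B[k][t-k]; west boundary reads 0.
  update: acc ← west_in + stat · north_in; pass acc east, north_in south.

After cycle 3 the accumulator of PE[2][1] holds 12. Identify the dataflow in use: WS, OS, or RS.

dataflow = OS

WS: PE[2][1] is outside its 2×2 grid.
— OS: 3×2; PE[2][1] trace:
  @0  [2,1]  acc 0  |  →0  ↓0
  @1  [2,1]  acc 0  |  →0  ↓0
  @2  [2,1]  acc 0  |  →0  ↓0
  @3  [2,1]  acc 12  |  →4  ↓3
— RS: 3×2; PE[2][1] trace:
  @0  [2,1]  acc 0  |  →0  ↓0
  @1  [2,1]  acc 0  |  →0  ↓0
  @2  [2,1]  acc 0  |  →0  ↓0
  @3  [2,1]  acc 9  |  →9  ↓5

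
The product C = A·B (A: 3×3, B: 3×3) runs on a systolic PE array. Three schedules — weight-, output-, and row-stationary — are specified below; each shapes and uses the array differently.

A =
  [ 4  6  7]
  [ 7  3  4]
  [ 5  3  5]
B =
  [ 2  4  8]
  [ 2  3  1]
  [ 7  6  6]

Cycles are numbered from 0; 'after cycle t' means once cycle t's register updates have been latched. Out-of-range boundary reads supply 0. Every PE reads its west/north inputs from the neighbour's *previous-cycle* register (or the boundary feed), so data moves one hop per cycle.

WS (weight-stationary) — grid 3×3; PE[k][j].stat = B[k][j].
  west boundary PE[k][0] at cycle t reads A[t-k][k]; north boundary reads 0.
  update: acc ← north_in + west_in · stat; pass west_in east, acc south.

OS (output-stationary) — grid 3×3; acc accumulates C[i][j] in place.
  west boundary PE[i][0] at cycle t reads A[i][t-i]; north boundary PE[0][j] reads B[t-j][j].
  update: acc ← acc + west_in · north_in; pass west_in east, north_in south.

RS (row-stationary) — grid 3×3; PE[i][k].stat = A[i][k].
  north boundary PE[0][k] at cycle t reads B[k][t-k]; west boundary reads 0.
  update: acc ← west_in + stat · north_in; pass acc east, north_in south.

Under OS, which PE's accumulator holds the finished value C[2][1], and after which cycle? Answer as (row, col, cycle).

Under OS, C[2][1] lands at PE[2][1]:
  c0 r2c1: 0 / 0 / 0
  c1 r2c1: 0 / 0 / 0
  c2 r2c1: 0 / 0 / 0
  c3 r2c1: 20 / 5 / 4
  c4 r2c1: 29 / 3 / 3
  c5 r2c1: 59 / 5 / 6

(row, col, cycle) = (2, 1, 5)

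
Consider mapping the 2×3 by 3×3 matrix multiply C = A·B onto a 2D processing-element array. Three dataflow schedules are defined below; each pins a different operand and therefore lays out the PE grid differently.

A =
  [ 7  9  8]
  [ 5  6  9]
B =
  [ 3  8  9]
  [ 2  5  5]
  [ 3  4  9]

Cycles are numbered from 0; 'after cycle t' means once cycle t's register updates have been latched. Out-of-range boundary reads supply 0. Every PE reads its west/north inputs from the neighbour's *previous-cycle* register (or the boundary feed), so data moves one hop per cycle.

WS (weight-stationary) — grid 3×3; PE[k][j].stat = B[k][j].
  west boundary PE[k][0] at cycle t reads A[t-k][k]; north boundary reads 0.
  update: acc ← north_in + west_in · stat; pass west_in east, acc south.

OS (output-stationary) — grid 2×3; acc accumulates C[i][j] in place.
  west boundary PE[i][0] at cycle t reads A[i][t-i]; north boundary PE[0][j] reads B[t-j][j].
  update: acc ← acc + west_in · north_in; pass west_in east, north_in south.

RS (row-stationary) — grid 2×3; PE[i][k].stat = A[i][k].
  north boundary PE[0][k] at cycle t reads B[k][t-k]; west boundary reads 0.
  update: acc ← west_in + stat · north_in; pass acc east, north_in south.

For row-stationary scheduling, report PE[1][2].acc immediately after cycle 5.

PE[1][2].acc = 156

RS on a 2×3 grid — tracing PE[1][2] and its feeders:
  after 0 — PE[0][2] acc=0, pass-E 0, pass-S 0
  after 0 — PE[1][1] acc=0, pass-E 0, pass-S 0
  after 0 — PE[1][2] acc=0, pass-E 0, pass-S 0
  after 1 — PE[0][2] acc=0, pass-E 0, pass-S 0
  after 1 — PE[1][1] acc=0, pass-E 0, pass-S 0
  after 1 — PE[1][2] acc=0, pass-E 0, pass-S 0
  after 2 — PE[0][2] acc=63, pass-E 63, pass-S 3
  after 2 — PE[1][1] acc=27, pass-E 27, pass-S 2
  after 2 — PE[1][2] acc=0, pass-E 0, pass-S 0
  after 3 — PE[0][2] acc=133, pass-E 133, pass-S 4
  after 3 — PE[1][1] acc=70, pass-E 70, pass-S 5
  after 3 — PE[1][2] acc=54, pass-E 54, pass-S 3
  after 4 — PE[0][2] acc=180, pass-E 180, pass-S 9
  after 4 — PE[1][1] acc=75, pass-E 75, pass-S 5
  after 4 — PE[1][2] acc=106, pass-E 106, pass-S 4
  after 5 — PE[0][2] acc=0, pass-E 0, pass-S 0
  after 5 — PE[1][1] acc=0, pass-E 0, pass-S 0
  after 5 — PE[1][2] acc=156, pass-E 156, pass-S 9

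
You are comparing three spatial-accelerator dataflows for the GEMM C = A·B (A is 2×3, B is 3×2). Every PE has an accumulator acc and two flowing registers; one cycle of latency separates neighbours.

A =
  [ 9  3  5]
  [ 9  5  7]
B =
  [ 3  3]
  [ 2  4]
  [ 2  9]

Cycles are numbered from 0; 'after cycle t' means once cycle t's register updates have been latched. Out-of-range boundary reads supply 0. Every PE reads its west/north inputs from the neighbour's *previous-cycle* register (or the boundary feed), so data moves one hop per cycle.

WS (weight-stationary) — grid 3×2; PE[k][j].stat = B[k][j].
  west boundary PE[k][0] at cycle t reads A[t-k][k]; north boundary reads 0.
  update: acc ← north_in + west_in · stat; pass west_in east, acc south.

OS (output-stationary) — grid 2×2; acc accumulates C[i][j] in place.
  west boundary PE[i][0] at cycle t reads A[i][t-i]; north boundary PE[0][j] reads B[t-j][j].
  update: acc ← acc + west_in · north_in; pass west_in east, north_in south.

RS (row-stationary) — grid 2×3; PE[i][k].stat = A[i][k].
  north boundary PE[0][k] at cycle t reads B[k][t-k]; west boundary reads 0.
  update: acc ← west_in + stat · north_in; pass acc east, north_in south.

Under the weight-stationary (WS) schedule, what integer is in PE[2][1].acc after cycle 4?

WS on a 3×2 grid — tracing PE[2][1] and its feeders:
  after 0 — PE[1][1] acc=0, pass-E 0, pass-S 0
  after 0 — PE[2][0] acc=0, pass-E 0, pass-S 0
  after 0 — PE[2][1] acc=0, pass-E 0, pass-S 0
  after 1 — PE[1][1] acc=0, pass-E 0, pass-S 0
  after 1 — PE[2][0] acc=0, pass-E 0, pass-S 0
  after 1 — PE[2][1] acc=0, pass-E 0, pass-S 0
  after 2 — PE[1][1] acc=39, pass-E 3, pass-S 39
  after 2 — PE[2][0] acc=43, pass-E 5, pass-S 43
  after 2 — PE[2][1] acc=0, pass-E 0, pass-S 0
  after 3 — PE[1][1] acc=47, pass-E 5, pass-S 47
  after 3 — PE[2][0] acc=51, pass-E 7, pass-S 51
  after 3 — PE[2][1] acc=84, pass-E 5, pass-S 84
  after 4 — PE[1][1] acc=0, pass-E 0, pass-S 0
  after 4 — PE[2][0] acc=0, pass-E 0, pass-S 0
  after 4 — PE[2][1] acc=110, pass-E 7, pass-S 110

PE[2][1].acc = 110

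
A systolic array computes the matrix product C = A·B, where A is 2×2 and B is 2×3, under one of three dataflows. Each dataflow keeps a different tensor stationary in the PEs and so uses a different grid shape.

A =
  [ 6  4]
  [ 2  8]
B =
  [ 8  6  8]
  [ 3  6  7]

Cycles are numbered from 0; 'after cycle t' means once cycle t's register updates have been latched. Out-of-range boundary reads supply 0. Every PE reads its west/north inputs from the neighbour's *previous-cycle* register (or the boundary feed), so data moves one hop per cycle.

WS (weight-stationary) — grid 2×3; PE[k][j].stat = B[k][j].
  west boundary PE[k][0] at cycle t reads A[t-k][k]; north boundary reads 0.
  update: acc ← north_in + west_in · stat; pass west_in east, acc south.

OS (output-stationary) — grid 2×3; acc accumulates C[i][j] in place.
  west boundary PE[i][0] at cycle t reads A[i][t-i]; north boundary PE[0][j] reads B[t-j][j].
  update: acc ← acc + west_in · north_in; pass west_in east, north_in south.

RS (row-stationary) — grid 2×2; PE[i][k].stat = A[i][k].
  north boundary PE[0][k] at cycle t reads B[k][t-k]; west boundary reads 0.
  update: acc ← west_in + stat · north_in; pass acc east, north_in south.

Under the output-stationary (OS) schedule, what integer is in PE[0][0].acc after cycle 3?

OS on a 2×3 grid — tracing PE[0][0] and its feeders:
  [0] (0,0) acc=48 (h:6 v:8)
  [1] (0,0) acc=60 (h:4 v:3)
  [2] (0,0) acc=60 (h:0 v:0)
  [3] (0,0) acc=60 (h:0 v:0)

PE[0][0].acc = 60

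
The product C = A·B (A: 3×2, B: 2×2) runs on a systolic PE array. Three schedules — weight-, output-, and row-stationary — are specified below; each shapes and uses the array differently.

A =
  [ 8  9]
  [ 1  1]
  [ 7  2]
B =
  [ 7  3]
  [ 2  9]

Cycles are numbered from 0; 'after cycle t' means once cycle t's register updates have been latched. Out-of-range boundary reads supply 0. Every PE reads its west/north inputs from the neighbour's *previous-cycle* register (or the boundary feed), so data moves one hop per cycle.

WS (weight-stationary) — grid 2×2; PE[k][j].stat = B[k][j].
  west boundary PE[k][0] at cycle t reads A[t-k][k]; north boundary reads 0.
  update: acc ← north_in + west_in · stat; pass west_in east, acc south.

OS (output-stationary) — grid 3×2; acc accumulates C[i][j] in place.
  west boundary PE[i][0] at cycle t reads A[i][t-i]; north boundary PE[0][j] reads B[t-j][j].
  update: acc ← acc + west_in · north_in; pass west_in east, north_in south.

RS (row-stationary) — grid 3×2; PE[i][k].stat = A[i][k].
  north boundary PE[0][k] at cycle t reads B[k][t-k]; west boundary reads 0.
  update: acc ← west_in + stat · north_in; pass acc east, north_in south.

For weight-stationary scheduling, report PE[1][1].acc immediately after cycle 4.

PE[1][1].acc = 39

WS 2×2: PE[1][1] cycle-by-cycle (with neighbour feeds):
  [0] (0,1) acc=0 (h:0 v:0)
  [0] (1,0) acc=0 (h:0 v:0)
  [0] (1,1) acc=0 (h:0 v:0)
  [1] (0,1) acc=24 (h:8 v:24)
  [1] (1,0) acc=74 (h:9 v:74)
  [1] (1,1) acc=0 (h:0 v:0)
  [2] (0,1) acc=3 (h:1 v:3)
  [2] (1,0) acc=9 (h:1 v:9)
  [2] (1,1) acc=105 (h:9 v:105)
  [3] (0,1) acc=21 (h:7 v:21)
  [3] (1,0) acc=53 (h:2 v:53)
  [3] (1,1) acc=12 (h:1 v:12)
  [4] (0,1) acc=0 (h:0 v:0)
  [4] (1,0) acc=0 (h:0 v:0)
  [4] (1,1) acc=39 (h:2 v:39)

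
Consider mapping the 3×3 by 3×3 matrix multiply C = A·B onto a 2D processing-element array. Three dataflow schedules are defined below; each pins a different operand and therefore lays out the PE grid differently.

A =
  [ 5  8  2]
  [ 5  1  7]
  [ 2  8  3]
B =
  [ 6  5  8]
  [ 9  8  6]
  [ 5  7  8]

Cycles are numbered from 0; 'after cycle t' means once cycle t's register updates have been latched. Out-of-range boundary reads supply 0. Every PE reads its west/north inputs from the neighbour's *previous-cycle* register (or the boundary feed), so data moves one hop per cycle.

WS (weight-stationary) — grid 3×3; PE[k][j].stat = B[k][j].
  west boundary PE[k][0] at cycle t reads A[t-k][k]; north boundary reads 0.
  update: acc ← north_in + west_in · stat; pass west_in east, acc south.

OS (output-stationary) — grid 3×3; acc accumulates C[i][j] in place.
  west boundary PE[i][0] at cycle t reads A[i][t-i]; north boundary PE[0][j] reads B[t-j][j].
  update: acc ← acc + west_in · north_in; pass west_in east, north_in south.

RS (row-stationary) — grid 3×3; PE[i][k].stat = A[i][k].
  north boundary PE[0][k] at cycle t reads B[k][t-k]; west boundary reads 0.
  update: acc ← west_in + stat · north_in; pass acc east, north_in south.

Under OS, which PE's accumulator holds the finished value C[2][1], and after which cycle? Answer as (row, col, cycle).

(row, col, cycle) = (2, 1, 5)

OS: C[2][1] accumulates in PE[2][1]:
  @0  [2,1]  acc 0  |  →0  ↓0
  @1  [2,1]  acc 0  |  →0  ↓0
  @2  [2,1]  acc 0  |  →0  ↓0
  @3  [2,1]  acc 10  |  →2  ↓5
  @4  [2,1]  acc 74  |  →8  ↓8
  @5  [2,1]  acc 95  |  →3  ↓7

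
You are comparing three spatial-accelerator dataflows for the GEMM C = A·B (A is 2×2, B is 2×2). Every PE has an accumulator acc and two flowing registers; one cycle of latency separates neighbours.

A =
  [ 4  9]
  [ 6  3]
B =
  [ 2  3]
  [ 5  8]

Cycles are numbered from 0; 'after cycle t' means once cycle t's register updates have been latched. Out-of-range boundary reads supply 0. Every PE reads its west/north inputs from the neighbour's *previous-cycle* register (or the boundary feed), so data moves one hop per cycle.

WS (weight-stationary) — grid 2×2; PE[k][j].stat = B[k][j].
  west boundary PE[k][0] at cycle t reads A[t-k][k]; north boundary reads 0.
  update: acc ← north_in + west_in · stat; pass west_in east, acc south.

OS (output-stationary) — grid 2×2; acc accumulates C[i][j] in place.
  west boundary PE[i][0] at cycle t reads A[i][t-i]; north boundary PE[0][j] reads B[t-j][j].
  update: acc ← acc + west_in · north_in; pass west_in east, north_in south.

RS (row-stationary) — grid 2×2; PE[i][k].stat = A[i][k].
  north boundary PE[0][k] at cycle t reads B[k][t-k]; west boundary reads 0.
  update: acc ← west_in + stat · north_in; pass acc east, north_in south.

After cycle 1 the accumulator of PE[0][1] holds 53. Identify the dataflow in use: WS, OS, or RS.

— WS: 2×2; PE[0][1] trace:
  @0  [0,1]  acc 0  |  →0  ↓0
  @1  [0,1]  acc 12  |  →4  ↓12
— OS: 2×2; PE[0][1] trace:
  @0  [0,1]  acc 0  |  →0  ↓0
  @1  [0,1]  acc 12  |  →4  ↓3
— RS: 2×2; PE[0][1] trace:
  @0  [0,1]  acc 0  |  →0  ↓0
  @1  [0,1]  acc 53  |  →53  ↓5

dataflow = RS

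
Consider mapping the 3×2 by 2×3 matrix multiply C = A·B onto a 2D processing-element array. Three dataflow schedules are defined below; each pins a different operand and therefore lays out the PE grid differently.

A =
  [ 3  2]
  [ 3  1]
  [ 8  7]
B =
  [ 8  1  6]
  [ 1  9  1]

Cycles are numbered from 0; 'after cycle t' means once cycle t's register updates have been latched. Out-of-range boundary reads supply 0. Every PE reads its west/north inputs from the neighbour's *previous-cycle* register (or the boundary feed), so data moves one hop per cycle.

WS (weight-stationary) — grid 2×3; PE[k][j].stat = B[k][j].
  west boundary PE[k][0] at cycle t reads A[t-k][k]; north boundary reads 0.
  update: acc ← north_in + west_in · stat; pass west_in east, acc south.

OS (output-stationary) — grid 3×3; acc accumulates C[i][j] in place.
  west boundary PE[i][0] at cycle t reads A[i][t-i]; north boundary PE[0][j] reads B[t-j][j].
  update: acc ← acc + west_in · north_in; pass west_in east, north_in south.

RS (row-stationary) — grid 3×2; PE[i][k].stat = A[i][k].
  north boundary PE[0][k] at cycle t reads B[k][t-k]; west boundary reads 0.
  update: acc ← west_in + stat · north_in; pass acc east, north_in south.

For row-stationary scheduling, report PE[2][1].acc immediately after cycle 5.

PE[2][1].acc = 55

RS on a 3×2 grid — tracing PE[2][1] and its feeders:
  step 0 · PE1,1: acc=0; fwd→0 fwd↓0
  step 0 · PE2,0: acc=0; fwd→0 fwd↓0
  step 0 · PE2,1: acc=0; fwd→0 fwd↓0
  step 1 · PE1,1: acc=0; fwd→0 fwd↓0
  step 1 · PE2,0: acc=0; fwd→0 fwd↓0
  step 1 · PE2,1: acc=0; fwd→0 fwd↓0
  step 2 · PE1,1: acc=25; fwd→25 fwd↓1
  step 2 · PE2,0: acc=64; fwd→64 fwd↓8
  step 2 · PE2,1: acc=0; fwd→0 fwd↓0
  step 3 · PE1,1: acc=12; fwd→12 fwd↓9
  step 3 · PE2,0: acc=8; fwd→8 fwd↓1
  step 3 · PE2,1: acc=71; fwd→71 fwd↓1
  step 4 · PE1,1: acc=19; fwd→19 fwd↓1
  step 4 · PE2,0: acc=48; fwd→48 fwd↓6
  step 4 · PE2,1: acc=71; fwd→71 fwd↓9
  step 5 · PE1,1: acc=0; fwd→0 fwd↓0
  step 5 · PE2,0: acc=0; fwd→0 fwd↓0
  step 5 · PE2,1: acc=55; fwd→55 fwd↓1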